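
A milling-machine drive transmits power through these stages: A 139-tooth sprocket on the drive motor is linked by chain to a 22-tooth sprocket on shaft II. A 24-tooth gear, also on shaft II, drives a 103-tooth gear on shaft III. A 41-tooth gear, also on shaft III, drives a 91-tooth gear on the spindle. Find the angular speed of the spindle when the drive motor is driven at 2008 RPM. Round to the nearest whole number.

1332 RPM

the drive motor → shaft II (chain, 22/139): 2008 ÷ 0.15827 = 12687 RPM
shaft II → shaft III (gear mesh, 103/24): 12687 ÷ 4.2917 = 2956.2 RPM
shaft III → the spindle (gear mesh, 91/41): 2956.2 ÷ 2.2195 = 1331.9 RPM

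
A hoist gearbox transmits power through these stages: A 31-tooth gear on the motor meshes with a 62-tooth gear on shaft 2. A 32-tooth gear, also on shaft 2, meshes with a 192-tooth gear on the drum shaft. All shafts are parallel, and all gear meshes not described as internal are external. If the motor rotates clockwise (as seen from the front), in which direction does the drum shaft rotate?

clockwise

the motor → shaft 2: external mesh, 1 reversal → CCW.
shaft 2 → the drum shaft: external mesh, 1 reversal → CW.
2 reversals in total — an even number — so the drum shaft turns the same way as the motor.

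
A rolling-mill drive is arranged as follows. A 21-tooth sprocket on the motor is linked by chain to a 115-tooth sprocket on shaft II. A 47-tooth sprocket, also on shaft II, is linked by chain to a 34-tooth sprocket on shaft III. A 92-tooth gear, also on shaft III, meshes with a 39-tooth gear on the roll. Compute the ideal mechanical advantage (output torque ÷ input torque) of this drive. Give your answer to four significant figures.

Each stage contributes driven/driver: chain 115/21 = 5.4762, chain 34/47 = 0.7234, gear mesh 39/92 = 0.42391.
Overall: 5.4762 × 0.7234 × 0.42391 = 1.6793.

1.679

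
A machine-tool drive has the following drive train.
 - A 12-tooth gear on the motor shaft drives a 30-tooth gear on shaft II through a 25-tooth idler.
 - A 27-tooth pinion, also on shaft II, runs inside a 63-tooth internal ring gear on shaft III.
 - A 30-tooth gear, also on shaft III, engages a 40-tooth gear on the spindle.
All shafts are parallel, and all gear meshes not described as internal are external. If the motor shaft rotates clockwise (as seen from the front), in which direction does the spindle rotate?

counterclockwise

the motor shaft → shaft II: driver → idler → driven is 2 external meshes, 2 reversals → CW.
shaft II → shaft III: internal mesh, same direction → CW.
shaft III → the spindle: external mesh, 1 reversal → CCW.
3 reversals in total — an odd number — so the spindle turns opposite to the motor shaft.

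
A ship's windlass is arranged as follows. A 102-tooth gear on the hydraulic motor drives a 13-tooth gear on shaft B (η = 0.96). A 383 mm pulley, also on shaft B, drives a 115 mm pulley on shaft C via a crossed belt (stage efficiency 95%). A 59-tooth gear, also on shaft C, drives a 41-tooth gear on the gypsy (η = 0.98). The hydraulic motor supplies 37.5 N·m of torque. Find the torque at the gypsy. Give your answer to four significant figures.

After the gear mesh (13/102): 37.5 × 0.12745 × 0.96 = 4.5882 N·m
After the belt (115/383): 4.5882 × 0.30026 × 0.95 = 1.3088 N·m
After the gear mesh (41/59): 1.3088 × 0.69492 × 0.98 = 0.8913 N·m

0.8913 N·m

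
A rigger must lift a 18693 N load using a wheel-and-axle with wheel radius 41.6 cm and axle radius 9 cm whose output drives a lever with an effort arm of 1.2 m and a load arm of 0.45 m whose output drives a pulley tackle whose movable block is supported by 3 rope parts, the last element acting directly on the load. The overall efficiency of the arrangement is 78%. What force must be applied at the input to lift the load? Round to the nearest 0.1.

648.1 N

Wheel-and-axle MA = R/r = 41.6/9 = 4.6222.
Lever MA = effort arm / load arm = 1.2/0.45 = 2.6667.
Block-and-tackle MA = number of supporting rope parts = 3.
Combined ideal MA = 4.6222 × 2.6667 × 3 = 36.978.
Actual MA = 36.978 × 0.78 = 28.843.
Effort = load / actual MA = 18693 / 28.843 = 648.1 N.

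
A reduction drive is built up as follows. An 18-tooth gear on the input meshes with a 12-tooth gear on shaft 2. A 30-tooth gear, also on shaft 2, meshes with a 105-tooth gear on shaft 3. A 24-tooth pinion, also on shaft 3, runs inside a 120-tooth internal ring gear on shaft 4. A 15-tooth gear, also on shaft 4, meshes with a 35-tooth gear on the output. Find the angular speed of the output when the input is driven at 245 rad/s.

gear mesh 12/18 = 0.66667 → 245/0.66667 = 367.5 rad/s
gear mesh 105/30 = 3.5 → 367.5/3.5 = 105 rad/s
internal gear 120/24 = 5 → 105/5 = 21 rad/s
gear mesh 35/15 = 2.3333 → 21/2.3333 = 9 rad/s

9 rad/s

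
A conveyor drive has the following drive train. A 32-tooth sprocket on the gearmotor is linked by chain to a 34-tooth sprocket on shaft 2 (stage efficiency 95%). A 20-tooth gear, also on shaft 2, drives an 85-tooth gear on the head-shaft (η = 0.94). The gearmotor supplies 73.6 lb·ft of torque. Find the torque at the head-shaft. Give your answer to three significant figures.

297 lb·ft

After the chain (34/32): 73.6 × 1.0625 × 0.95 = 74.29 lb·ft
After the gear mesh (85/20): 74.29 × 4.25 × 0.94 = 296.79 lb·ft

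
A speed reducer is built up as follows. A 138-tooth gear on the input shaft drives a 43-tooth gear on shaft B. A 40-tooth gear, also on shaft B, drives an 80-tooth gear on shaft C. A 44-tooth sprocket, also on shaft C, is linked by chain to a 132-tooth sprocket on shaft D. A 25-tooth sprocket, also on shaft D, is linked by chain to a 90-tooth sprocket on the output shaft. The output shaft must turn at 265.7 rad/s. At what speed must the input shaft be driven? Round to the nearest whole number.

1788 rad/s

Overall ratio R = 0.31159 × 2 × 3 × 3.6 = 6.7304.
Required input speed = output speed × R = 265.7 × 6.7304 = 1788.3 rad/s.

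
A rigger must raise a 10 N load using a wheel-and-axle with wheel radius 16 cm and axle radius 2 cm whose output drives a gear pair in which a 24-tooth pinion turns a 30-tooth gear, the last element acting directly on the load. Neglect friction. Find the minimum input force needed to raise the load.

1 N

Wheel-and-axle MA = R/r = 16/2 = 8.
Gear pair MA = 30/24 = 1.25.
Combined ideal MA = 8 × 1.25 = 10.
Effort = load / MA = 10 / 10 = 1 N.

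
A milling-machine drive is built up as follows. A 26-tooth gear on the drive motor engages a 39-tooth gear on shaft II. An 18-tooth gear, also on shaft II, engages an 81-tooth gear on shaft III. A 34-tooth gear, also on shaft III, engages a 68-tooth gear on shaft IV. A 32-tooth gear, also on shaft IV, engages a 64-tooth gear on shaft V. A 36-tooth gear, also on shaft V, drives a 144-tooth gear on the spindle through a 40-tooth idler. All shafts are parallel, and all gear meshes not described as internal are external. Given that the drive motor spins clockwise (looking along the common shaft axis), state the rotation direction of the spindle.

clockwise

the drive motor → shaft II: external mesh, 1 reversal → CCW.
shaft II → shaft III: external mesh, 1 reversal → CW.
shaft III → shaft IV: external mesh, 1 reversal → CCW.
shaft IV → shaft V: external mesh, 1 reversal → CW.
shaft V → the spindle: driver → idler → driven is 2 external meshes, 2 reversals → CW.
6 reversals in total — an even number — so the spindle turns the same way as the drive motor.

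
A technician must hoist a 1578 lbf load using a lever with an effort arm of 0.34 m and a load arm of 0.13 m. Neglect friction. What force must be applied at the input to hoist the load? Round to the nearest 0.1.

Lever MA = effort arm / load arm = 0.34/0.13 = 2.6154.
Effort = load / MA = 1578 / 2.6154 = 603.35 lbf.

603.4 lbf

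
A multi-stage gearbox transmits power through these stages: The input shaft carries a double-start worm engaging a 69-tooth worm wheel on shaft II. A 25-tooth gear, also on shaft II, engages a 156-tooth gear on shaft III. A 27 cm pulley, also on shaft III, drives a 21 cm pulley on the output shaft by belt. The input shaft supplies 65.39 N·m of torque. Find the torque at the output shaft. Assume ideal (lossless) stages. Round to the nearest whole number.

Worm: ratio = 69/2 = 34.5; torque at shaft II = 65.39 × 34.5 = 2256 N·m.
Gear mesh: ratio = 156/25 = 6.24; torque at shaft III = 2256 × 6.24 = 14077 N·m.
Belt: ratio = 21/27 = 0.77778; torque at the output shaft = 14077 × 0.77778 = 10949 N·m.

10949 N·m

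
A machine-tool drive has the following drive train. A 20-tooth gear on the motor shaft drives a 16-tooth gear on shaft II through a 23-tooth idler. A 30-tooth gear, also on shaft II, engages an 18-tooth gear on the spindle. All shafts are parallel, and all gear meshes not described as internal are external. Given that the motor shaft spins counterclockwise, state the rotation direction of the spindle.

clockwise

the motor shaft → shaft II: driver → idler → driven is 2 external meshes, 2 reversals → CCW.
shaft II → the spindle: external mesh, 1 reversal → CW.
3 reversals in total — an odd number — so the spindle turns opposite to the motor shaft.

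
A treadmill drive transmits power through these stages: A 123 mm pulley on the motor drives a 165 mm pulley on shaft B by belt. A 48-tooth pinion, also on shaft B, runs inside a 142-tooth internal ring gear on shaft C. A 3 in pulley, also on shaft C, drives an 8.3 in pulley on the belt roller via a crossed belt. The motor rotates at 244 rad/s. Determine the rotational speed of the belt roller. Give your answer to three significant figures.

the motor → shaft B (belt, 165/123): 244 ÷ 1.3415 = 181.89 rad/s
shaft B → shaft C (internal gear, 142/48): 181.89 ÷ 2.9583 = 61.484 rad/s
shaft C → the belt roller (belt, 8.3/3): 61.484 ÷ 2.7667 = 22.223 rad/s

22.2 rad/s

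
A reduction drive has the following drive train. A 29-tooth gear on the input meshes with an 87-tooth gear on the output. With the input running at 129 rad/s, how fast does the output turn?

Gear mesh: ratio = 87/29 = 3, so the output turns at 129 / 3 = 43 rad/s.

43 rad/s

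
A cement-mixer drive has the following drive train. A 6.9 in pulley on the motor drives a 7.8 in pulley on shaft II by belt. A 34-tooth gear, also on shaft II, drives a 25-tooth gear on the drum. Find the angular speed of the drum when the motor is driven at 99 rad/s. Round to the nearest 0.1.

119.1 rad/s

belt 7.8/6.9 = 1.1304 → 99/1.1304 = 87.577 rad/s
gear mesh 25/34 = 0.73529 → 87.577/0.73529 = 119.1 rad/s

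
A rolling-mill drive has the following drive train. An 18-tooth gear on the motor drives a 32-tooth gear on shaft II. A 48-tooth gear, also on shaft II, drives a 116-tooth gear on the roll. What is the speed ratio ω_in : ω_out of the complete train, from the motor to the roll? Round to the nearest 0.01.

Each stage contributes driven/driver: gear mesh 32/18 = 1.7778, gear mesh 116/48 = 2.4167.
Overall: 1.7778 × 2.4167 = 4.2963.

4.30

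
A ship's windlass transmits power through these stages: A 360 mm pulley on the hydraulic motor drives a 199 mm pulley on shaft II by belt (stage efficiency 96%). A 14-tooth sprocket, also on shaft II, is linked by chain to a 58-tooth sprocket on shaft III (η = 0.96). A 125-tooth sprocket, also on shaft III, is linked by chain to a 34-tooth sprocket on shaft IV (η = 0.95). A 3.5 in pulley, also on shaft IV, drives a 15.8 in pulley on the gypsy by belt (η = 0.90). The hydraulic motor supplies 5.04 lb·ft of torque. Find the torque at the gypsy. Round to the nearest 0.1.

11.2 lb·ft

belt 199/360 = 0.55278 → τ = 5.04·0.55278·0.96 = 2.6746 lb·ft
chain 58/14 = 4.1429 → τ = 2.6746·4.1429·0.96 = 10.637 lb·ft
chain 34/125 = 0.272 → τ = 10.637·0.272·0.95 = 2.7486 lb·ft
belt 15.8/3.5 = 4.5143 → τ = 2.7486·4.5143·0.90 = 11.167 lb·ft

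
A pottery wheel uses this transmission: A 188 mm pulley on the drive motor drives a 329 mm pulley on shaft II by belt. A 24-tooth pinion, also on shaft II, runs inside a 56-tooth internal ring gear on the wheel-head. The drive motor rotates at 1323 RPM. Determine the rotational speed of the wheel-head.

the drive motor → shaft II (belt, 329/188): 1323 ÷ 1.75 = 756 RPM
shaft II → the wheel-head (internal gear, 56/24): 756 ÷ 2.3333 = 324 RPM

324 RPM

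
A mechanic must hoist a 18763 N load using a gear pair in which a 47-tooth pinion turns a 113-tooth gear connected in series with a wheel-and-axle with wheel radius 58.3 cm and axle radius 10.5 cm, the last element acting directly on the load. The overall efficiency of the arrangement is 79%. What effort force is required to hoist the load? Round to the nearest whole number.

1779 N

Gear pair MA = 113/47 = 2.4043.
Wheel-and-axle MA = R/r = 58.3/10.5 = 5.5524.
Combined ideal MA = 2.4043 × 5.5524 = 13.349.
Actual MA = 13.349 × 0.79 = 10.546.
Effort = load / actual MA = 18763 / 10.546 = 1779.2 N.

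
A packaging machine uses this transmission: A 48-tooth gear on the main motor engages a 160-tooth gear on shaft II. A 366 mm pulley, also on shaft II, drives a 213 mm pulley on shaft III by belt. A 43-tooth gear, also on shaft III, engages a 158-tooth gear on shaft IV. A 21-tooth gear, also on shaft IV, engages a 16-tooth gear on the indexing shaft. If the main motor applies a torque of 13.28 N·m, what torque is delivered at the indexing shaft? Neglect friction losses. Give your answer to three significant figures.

72.1 N·m

gear mesh 160/48 = 3.3333 → τ = 13.28·3.3333 = 44.267 N·m
belt 213/366 = 0.58197 → τ = 44.267·0.58197 = 25.762 N·m
gear mesh 158/43 = 3.6744 → τ = 25.762·3.6744 = 94.659 N·m
gear mesh 16/21 = 0.7619 → τ = 94.659·0.7619 = 72.121 N·m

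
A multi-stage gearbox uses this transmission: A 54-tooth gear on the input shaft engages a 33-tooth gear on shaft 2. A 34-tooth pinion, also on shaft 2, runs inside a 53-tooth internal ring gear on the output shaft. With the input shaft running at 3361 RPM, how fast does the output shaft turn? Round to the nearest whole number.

3528 RPM

Gear mesh: ratio = 33/54 = 0.61111, so shaft 2 turns at 3361 / 0.61111 = 5499.8 RPM.
Internal gear: ratio = 53/34 = 1.5588, so the output shaft turns at 5499.8 / 1.5588 = 3528.2 RPM.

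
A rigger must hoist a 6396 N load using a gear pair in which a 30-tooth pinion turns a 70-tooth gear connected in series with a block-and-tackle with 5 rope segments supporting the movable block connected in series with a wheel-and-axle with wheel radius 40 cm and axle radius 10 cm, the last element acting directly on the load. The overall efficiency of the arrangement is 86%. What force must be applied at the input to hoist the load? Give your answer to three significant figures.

159 N

Gear pair MA = 70/30 = 2.3333.
Block-and-tackle MA = number of supporting rope parts = 5.
Wheel-and-axle MA = R/r = 40/10 = 4.
Combined ideal MA = 2.3333 × 5 × 4 = 46.667.
Actual MA = 46.667 × 0.86 = 40.133.
Effort = load / actual MA = 6396 / 40.133 = 159.37 N.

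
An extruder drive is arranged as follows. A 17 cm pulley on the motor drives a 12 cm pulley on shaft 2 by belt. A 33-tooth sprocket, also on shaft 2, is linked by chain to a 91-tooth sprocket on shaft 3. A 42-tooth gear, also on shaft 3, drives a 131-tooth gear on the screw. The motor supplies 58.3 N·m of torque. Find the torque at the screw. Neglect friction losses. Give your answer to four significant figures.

Belt: ratio = 12/17 = 0.70588; torque at shaft 2 = 58.3 × 0.70588 = 41.153 N·m.
Chain: ratio = 91/33 = 2.7576; torque at shaft 3 = 41.153 × 2.7576 = 113.48 N·m.
Gear mesh: ratio = 131/42 = 3.119; torque at the screw = 113.48 × 3.119 = 353.96 N·m.

354.0 N·m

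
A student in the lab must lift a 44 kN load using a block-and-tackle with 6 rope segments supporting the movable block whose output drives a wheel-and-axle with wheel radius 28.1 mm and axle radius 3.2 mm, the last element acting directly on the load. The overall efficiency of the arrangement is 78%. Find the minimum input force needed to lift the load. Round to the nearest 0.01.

Block-and-tackle MA = number of supporting rope parts = 6.
Wheel-and-axle MA = R/r = 28.1/3.2 = 8.7812.
Combined ideal MA = 6 × 8.7812 = 52.688.
Actual MA = 52.688 × 0.78 = 41.096.
Effort = load / actual MA = 44 / 41.096 = 1.0707 kN.

1.07 kN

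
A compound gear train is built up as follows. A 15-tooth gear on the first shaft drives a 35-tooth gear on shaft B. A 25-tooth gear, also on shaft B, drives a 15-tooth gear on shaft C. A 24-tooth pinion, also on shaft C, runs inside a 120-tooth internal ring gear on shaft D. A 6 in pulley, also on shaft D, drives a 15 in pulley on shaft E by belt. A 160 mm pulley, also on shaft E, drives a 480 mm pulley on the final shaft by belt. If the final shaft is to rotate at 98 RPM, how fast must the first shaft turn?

5145 RPM

Overall ratio R = 2.3333 × 0.6 × 5 × 2.5 × 3 = 52.5.
Required input speed = output speed × R = 98 × 52.5 = 5145 RPM.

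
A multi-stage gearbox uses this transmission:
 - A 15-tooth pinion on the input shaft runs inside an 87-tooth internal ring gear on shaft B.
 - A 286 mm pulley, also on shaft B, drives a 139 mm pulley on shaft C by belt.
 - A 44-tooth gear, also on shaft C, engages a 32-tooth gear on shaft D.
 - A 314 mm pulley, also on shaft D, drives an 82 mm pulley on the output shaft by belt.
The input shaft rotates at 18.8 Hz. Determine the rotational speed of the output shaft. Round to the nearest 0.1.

35.1 Hz

internal gear 87/15 = 5.8 → 18.8/5.8 = 3.2414 Hz
belt 139/286 = 0.48601 → 3.2414/0.48601 = 6.6693 Hz
gear mesh 32/44 = 0.72727 → 6.6693/0.72727 = 9.1703 Hz
belt 82/314 = 0.26115 → 9.1703/0.26115 = 35.116 Hz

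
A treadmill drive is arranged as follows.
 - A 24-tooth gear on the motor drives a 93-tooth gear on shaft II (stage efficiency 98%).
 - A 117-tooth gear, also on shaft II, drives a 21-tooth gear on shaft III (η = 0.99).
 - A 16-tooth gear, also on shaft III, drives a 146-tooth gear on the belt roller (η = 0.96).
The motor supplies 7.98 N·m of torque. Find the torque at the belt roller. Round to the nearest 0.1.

47.2 N·m

Gear mesh: ratio = 93/24 = 3.875; torque at shaft II = 7.98 × 3.875 × 0.98 = 30.304 N·m.
Gear mesh: ratio = 21/117 = 0.17949; torque at shaft III = 30.304 × 0.17949 × 0.99 = 5.3848 N·m.
Gear mesh: ratio = 146/16 = 9.125; torque at the belt roller = 5.3848 × 9.125 × 0.96 = 47.171 N·m.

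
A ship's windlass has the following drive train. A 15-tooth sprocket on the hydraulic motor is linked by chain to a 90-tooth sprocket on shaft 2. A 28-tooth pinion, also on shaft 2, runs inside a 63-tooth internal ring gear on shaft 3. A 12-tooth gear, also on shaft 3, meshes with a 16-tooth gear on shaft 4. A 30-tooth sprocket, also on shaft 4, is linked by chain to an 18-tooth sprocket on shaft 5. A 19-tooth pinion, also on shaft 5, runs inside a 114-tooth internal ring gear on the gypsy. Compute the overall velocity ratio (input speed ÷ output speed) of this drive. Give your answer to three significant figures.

64.8

Each stage contributes driven/driver: chain 90/15 = 6, internal gear 63/28 = 2.25, gear mesh 16/12 = 1.3333, chain 18/30 = 0.6, internal gear 114/19 = 6.
Overall: 6 × 2.25 × 1.3333 × 0.6 × 6 = 64.8.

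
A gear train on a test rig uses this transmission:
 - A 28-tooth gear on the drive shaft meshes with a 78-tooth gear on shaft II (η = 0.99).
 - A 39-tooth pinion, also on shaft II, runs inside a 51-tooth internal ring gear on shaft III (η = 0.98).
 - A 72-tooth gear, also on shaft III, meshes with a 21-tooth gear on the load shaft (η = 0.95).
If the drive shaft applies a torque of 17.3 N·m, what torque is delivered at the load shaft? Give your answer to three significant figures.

16.9 N·m

gear mesh 78/28 = 2.7857 → τ = 17.3·2.7857·0.99 = 47.711 N·m
internal gear 51/39 = 1.3077 → τ = 47.711·1.3077·0.98 = 61.143 N·m
gear mesh 21/72 = 0.29167 → τ = 61.143·0.29167·0.95 = 16.942 N·m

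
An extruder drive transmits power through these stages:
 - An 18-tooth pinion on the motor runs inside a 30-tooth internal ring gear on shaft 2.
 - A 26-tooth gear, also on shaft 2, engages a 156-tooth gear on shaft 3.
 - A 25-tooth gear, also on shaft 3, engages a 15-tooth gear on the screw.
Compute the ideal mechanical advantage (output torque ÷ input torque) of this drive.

6

Each stage contributes driven/driver: internal gear 30/18 = 1.6667, gear mesh 156/26 = 6, gear mesh 15/25 = 0.6.
Overall: 1.6667 × 6 × 0.6 = 6.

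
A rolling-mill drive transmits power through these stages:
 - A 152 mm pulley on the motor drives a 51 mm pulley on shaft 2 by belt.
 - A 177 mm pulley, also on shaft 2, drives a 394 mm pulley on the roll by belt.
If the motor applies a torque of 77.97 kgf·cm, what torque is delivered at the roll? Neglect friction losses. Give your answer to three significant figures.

belt 51/152 = 0.33553 → τ = 77.97·0.33553 = 26.161 kgf·cm
belt 394/177 = 2.226 → τ = 26.161·2.226 = 58.234 kgf·cm

58.2 kgf·cm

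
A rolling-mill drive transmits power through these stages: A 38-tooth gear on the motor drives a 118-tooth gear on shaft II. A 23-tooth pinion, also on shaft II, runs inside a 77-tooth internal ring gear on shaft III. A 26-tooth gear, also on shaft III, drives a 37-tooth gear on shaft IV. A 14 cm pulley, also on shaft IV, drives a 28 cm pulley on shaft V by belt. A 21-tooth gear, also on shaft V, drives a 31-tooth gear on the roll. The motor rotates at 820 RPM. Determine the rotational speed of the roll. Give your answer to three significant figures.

gear mesh 118/38 = 3.1053 → 820/3.1053 = 264.07 RPM
internal gear 77/23 = 3.3478 → 264.07/3.3478 = 78.877 RPM
gear mesh 37/26 = 1.4231 → 78.877/1.4231 = 55.427 RPM
belt 28/14 = 2 → 55.427/2 = 27.714 RPM
gear mesh 31/21 = 1.4762 → 27.714/1.4762 = 18.774 RPM

18.8 RPM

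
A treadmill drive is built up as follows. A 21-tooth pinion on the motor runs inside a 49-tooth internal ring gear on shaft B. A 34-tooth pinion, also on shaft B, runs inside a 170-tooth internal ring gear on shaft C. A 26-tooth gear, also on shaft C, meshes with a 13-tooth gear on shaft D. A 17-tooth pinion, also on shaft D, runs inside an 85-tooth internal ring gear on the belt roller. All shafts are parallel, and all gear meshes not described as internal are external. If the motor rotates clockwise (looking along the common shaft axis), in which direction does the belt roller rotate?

the motor → shaft B: internal mesh, same direction → CW.
shaft B → shaft C: internal mesh, same direction → CW.
shaft C → shaft D: external mesh, 1 reversal → CCW.
shaft D → the belt roller: internal mesh, same direction → CCW.
1 reversal in total — an odd number — so the belt roller turns opposite to the motor.

counterclockwise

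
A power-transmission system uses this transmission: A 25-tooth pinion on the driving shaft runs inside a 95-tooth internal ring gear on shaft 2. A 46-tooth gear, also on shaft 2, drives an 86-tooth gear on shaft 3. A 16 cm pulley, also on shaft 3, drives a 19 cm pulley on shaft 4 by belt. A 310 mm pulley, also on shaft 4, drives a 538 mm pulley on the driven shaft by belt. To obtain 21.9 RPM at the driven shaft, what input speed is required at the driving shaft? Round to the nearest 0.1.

320.6 RPM

Overall ratio R = 3.8 × 1.8696 × 1.1875 × 1.7355 = 14.641.
Required input speed = output speed × R = 21.9 × 14.641 = 320.64 RPM.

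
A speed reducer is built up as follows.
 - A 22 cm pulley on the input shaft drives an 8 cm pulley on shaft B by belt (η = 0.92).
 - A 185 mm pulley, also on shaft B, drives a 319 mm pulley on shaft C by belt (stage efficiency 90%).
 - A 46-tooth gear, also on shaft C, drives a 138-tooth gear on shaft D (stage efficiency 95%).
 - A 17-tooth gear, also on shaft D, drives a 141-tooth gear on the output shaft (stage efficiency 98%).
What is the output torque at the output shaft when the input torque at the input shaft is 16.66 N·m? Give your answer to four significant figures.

200.4 N·m

After the belt (8/22): 16.66 × 0.36364 × 0.92 = 5.5735 N·m
After the belt (319/185): 5.5735 × 1.7243 × 0.90 = 8.6495 N·m
After the gear mesh (138/46): 8.6495 × 3 × 0.95 = 24.651 N·m
After the gear mesh (141/17): 24.651 × 8.2941 × 0.98 = 200.37 N·m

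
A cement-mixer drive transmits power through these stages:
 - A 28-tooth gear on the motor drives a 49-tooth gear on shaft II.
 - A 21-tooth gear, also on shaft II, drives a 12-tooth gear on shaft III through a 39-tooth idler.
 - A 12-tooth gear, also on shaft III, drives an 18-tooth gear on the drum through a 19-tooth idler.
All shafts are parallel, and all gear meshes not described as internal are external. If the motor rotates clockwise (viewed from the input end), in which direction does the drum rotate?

counterclockwise

the motor → shaft II: external mesh, 1 reversal → CCW.
shaft II → shaft III: driver → idler → driven is 2 external meshes, 2 reversals → CCW.
shaft III → the drum: driver → idler → driven is 2 external meshes, 2 reversals → CCW.
5 reversals in total — an odd number — so the drum turns opposite to the motor.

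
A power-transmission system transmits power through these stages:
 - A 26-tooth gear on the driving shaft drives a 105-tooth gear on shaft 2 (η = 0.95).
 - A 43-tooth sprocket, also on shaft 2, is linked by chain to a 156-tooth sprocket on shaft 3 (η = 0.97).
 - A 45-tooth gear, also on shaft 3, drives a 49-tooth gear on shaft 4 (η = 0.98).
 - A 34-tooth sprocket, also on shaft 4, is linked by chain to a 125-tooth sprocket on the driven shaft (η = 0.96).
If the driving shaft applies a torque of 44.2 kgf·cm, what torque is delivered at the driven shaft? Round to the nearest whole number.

After the gear mesh (105/26): 44.2 × 4.0385 × 0.95 = 169.57 kgf·cm
After the chain (156/43): 169.57 × 3.6279 × 0.97 = 596.75 kgf·cm
After the gear mesh (49/45): 596.75 × 1.0889 × 0.98 = 636.79 kgf·cm
After the chain (125/34): 636.79 × 3.6765 × 0.96 = 2247.5 kgf·cm

2248 kgf·cm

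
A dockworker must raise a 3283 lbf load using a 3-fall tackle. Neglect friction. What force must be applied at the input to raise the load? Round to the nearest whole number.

Block-and-tackle MA = number of supporting rope parts = 3.
Effort = load / MA = 3283 / 3 = 1094.3 lbf.

1094 lbf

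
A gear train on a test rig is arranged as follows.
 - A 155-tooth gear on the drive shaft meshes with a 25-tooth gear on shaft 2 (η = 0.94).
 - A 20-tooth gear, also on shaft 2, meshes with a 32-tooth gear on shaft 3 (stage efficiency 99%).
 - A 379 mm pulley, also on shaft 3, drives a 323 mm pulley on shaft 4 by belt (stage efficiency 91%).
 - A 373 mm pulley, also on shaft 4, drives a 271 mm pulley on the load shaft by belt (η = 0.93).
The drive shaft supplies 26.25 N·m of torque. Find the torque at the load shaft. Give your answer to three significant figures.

3.30 N·m

Gear mesh: ratio = 25/155 = 0.16129; torque at shaft 2 = 26.25 × 0.16129 × 0.94 = 3.9798 N·m.
Gear mesh: ratio = 32/20 = 1.6; torque at shaft 3 = 3.9798 × 1.6 × 0.99 = 6.3041 N·m.
Belt: ratio = 323/379 = 0.85224; torque at shaft 4 = 6.3041 × 0.85224 × 0.91 = 4.8891 N·m.
Belt: ratio = 271/373 = 0.72654; torque at the load shaft = 4.8891 × 0.72654 × 0.93 = 3.3035 N·m.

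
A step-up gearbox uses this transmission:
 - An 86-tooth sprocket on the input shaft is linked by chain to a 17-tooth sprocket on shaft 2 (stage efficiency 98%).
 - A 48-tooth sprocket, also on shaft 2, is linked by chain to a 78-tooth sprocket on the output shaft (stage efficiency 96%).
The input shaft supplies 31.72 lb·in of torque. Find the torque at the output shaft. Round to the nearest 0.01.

9.59 lb·in

After the chain (17/86): 31.72 × 0.19767 × 0.98 = 6.1448 lb·in
After the chain (78/48): 6.1448 × 1.625 × 0.96 = 9.5859 lb·in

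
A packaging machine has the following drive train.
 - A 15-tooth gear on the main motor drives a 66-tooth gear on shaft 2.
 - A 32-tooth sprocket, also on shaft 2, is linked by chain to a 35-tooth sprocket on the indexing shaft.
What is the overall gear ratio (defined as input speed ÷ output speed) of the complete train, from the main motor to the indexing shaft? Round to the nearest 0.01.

Each stage contributes driven/driver: gear mesh 66/15 = 4.4, chain 35/32 = 1.0938.
Overall: 4.4 × 1.0938 = 4.8125.

4.81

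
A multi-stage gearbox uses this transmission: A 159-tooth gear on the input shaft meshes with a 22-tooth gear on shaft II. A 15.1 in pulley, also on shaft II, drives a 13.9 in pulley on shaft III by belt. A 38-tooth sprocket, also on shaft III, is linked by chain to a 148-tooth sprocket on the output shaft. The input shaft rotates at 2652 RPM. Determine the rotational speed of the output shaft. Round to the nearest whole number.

5346 RPM

gear mesh 22/159 = 0.13836 → 2652/0.13836 = 19167 RPM
belt 13.9/15.1 = 0.92053 → 19167/0.92053 = 20821 RPM
chain 148/38 = 3.8947 → 20821/3.8947 = 5346 RPM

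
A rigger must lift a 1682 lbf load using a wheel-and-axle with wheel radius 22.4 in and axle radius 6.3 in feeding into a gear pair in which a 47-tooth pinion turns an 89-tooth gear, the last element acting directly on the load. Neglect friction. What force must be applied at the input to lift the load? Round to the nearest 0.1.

249.8 lbf

Wheel-and-axle MA = R/r = 22.4/6.3 = 3.5556.
Gear pair MA = 89/47 = 1.8936.
Combined ideal MA = 3.5556 × 1.8936 = 6.7329.
Effort = load / MA = 1682 / 6.7329 = 249.82 lbf.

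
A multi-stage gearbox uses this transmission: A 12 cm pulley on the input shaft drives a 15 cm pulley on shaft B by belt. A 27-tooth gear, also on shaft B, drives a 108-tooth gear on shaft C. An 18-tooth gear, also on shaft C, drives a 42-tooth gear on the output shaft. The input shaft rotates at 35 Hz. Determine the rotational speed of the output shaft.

3 Hz

belt 15/12 = 1.25 → 35/1.25 = 28 Hz
gear mesh 108/27 = 4 → 28/4 = 7 Hz
gear mesh 42/18 = 2.3333 → 7/2.3333 = 3 Hz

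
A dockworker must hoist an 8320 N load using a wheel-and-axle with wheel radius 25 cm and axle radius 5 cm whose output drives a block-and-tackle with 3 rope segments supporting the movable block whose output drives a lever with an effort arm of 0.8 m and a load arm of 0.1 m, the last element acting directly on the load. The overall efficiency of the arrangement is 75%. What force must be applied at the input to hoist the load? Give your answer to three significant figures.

Wheel-and-axle MA = R/r = 25/5 = 5.
Block-and-tackle MA = number of supporting rope parts = 3.
Lever MA = effort arm / load arm = 0.8/0.1 = 8.
Combined ideal MA = 5 × 3 × 8 = 120.
Actual MA = 120 × 0.75 = 90.
Effort = load / actual MA = 8320 / 90 = 92.444 N.

92.4 N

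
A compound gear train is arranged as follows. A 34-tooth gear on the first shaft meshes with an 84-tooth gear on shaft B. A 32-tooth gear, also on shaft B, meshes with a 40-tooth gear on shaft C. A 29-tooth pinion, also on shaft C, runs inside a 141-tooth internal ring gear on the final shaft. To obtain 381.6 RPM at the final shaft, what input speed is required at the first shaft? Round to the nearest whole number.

5730 RPM

Overall ratio R = 2.4706 × 1.25 × 4.8621 = 15.015.
Required input speed = output speed × R = 381.6 × 15.015 = 5729.8 RPM.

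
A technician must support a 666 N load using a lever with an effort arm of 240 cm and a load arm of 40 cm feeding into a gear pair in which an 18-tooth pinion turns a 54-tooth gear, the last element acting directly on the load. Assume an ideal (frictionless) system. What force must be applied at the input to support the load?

37 N

Lever MA = effort arm / load arm = 240/40 = 6.
Gear pair MA = 54/18 = 3.
Combined ideal MA = 6 × 3 = 18.
Effort = load / MA = 666 / 18 = 37 N.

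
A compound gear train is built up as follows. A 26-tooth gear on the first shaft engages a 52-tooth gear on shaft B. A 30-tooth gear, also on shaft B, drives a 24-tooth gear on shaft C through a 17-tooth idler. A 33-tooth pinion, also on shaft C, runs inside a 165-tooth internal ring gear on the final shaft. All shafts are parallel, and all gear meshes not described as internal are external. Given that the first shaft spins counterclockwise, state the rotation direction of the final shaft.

the first shaft → shaft B: external mesh, 1 reversal → CW.
shaft B → shaft C: driver → idler → driven is 2 external meshes, 2 reversals → CW.
shaft C → the final shaft: internal mesh, same direction → CW.
3 reversals in total — an odd number — so the final shaft turns opposite to the first shaft.

clockwise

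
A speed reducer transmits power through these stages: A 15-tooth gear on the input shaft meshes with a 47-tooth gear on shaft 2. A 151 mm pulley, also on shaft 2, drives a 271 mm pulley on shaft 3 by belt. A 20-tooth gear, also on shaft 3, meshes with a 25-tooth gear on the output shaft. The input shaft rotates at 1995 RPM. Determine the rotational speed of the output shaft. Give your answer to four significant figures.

283.8 RPM

the input shaft → shaft 2 (gear mesh, 47/15): 1995 ÷ 3.1333 = 636.7 RPM
shaft 2 → shaft 3 (belt, 271/151): 636.7 ÷ 1.7947 = 354.77 RPM
shaft 3 → the output shaft (gear mesh, 25/20): 354.77 ÷ 1.25 = 283.81 RPM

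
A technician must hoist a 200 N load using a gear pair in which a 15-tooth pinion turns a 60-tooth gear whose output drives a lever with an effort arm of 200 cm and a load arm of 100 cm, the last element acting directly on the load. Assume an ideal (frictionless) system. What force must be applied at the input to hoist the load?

Gear pair MA = 60/15 = 4.
Lever MA = effort arm / load arm = 200/100 = 2.
Combined ideal MA = 4 × 2 = 8.
Effort = load / MA = 200 / 8 = 25 N.

25 N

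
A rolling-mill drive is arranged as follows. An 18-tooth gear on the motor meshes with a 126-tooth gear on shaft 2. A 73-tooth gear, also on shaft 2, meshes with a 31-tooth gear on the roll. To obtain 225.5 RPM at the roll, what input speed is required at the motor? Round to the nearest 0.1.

670.3 RPM

Overall ratio R = 7 × 0.42466 = 2.9726.
Required input speed = output speed × R = 225.5 × 2.9726 = 670.32 RPM.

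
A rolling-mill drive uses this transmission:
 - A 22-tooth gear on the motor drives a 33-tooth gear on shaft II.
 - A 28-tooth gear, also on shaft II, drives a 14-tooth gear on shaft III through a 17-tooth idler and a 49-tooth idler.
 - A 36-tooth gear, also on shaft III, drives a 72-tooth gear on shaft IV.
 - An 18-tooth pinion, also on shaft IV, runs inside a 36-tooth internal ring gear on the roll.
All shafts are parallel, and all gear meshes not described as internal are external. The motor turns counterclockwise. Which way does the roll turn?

clockwise

the motor → shaft II: external mesh, 1 reversal → CW.
shaft II → shaft III: driver → idler → idler → driven is 3 external meshes, 3 reversals → CCW.
shaft III → shaft IV: external mesh, 1 reversal → CW.
shaft IV → the roll: internal mesh, same direction → CW.
5 reversals in total — an odd number — so the roll turns opposite to the motor.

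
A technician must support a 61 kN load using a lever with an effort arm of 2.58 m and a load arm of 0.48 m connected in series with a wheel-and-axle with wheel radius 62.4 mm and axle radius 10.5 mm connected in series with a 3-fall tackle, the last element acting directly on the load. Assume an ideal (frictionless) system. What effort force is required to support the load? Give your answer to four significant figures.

0.6366 kN

Lever MA = effort arm / load arm = 2.58/0.48 = 5.375.
Wheel-and-axle MA = R/r = 62.4/10.5 = 5.9429.
Block-and-tackle MA = number of supporting rope parts = 3.
Combined ideal MA = 5.375 × 5.9429 × 3 = 95.829.
Effort = load / MA = 61 / 95.829 = 0.63655 kN.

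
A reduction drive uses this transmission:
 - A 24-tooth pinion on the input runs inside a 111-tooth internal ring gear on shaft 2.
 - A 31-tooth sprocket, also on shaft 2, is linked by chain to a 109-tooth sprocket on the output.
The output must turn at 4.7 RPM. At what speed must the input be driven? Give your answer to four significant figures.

Overall ratio R = 4.625 × 3.5161 = 16.262.
Required input speed = output speed × R = 4.7 × 16.262 = 76.432 RPM.

76.43 RPM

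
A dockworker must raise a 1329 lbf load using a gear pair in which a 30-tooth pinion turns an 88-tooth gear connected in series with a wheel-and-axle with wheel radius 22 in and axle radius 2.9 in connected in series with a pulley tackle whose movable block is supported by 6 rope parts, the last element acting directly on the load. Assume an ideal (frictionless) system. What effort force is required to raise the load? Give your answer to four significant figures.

Gear pair MA = 88/30 = 2.9333.
Wheel-and-axle MA = R/r = 22/2.9 = 7.5862.
Block-and-tackle MA = number of supporting rope parts = 6.
Combined ideal MA = 2.9333 × 7.5862 × 6 = 133.52.
Effort = load / MA = 1329 / 133.52 = 9.9538 lbf.

9.954 lbf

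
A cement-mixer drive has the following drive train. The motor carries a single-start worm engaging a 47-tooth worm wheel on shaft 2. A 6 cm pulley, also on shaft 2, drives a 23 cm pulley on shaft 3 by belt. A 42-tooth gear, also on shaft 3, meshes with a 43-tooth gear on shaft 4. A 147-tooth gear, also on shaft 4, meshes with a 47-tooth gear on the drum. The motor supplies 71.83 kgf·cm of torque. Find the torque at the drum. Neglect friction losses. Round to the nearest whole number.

Worm: ratio = 47/1 = 47; torque at shaft 2 = 71.83 × 47 = 3376 kgf·cm.
Belt: ratio = 23/6 = 3.8333; torque at shaft 3 = 3376 × 3.8333 = 12941 kgf·cm.
Gear mesh: ratio = 43/42 = 1.0238; torque at shaft 4 = 12941 × 1.0238 = 13249 kgf·cm.
Gear mesh: ratio = 47/147 = 0.31973; torque at the drum = 13249 × 0.31973 = 4236.2 kgf·cm.

4236 kgf·cm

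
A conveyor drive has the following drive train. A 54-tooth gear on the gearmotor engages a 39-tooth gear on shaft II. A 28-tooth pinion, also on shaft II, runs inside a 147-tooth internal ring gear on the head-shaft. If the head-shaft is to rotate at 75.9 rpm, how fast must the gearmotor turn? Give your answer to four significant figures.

287.8 rpm

Overall ratio R = 0.72222 × 5.25 = 3.7917.
Required input speed = output speed × R = 75.9 × 3.7917 = 287.79 rpm.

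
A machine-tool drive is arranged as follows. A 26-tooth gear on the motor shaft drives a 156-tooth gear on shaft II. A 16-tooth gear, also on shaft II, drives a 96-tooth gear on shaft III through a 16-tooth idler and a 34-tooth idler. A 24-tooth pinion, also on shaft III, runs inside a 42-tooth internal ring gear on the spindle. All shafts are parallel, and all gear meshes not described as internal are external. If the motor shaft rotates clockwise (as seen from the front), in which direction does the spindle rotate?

clockwise

the motor shaft → shaft II: external mesh, 1 reversal → CCW.
shaft II → shaft III: driver → idler → idler → driven is 3 external meshes, 3 reversals → CW.
shaft III → the spindle: internal mesh, same direction → CW.
4 reversals in total — an even number — so the spindle turns the same way as the motor shaft.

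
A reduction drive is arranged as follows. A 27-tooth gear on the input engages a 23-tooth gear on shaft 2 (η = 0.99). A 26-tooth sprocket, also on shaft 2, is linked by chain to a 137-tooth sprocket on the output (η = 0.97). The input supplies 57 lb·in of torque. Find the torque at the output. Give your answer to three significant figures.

246 lb·in

Gear mesh: ratio = 23/27 = 0.85185; torque at shaft 2 = 57 × 0.85185 × 0.99 = 48.07 lb·in.
Chain: ratio = 137/26 = 5.2692; torque at the output = 48.07 × 5.2692 × 0.97 = 245.69 lb·in.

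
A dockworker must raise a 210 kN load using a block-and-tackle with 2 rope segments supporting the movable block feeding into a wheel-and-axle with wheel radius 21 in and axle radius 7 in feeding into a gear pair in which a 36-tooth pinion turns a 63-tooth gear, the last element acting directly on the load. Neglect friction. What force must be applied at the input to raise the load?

20 kN

Block-and-tackle MA = number of supporting rope parts = 2.
Wheel-and-axle MA = R/r = 21/7 = 3.
Gear pair MA = 63/36 = 1.75.
Combined ideal MA = 2 × 3 × 1.75 = 10.5.
Effort = load / MA = 210 / 10.5 = 20 kN.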